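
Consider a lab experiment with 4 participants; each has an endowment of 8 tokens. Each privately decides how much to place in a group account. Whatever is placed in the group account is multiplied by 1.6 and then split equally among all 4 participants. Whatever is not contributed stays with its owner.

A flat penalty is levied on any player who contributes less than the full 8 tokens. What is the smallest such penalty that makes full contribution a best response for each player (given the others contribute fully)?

4.80 tokens

Given the others contribute fully, the best deviation is to contribute 0 (any partial contribution still incurs the fine and gives up units whose private return 0.4000 is below 1).
Deviating from 8 to 0 saves 8 tokens but forfeits the deviator's share of the drop in the group account: 1.6/4 × 8 = 3.20.
So the deviation gain is 8 − 3.20 = 4.80, and the fine must be at least 4.80 tokens to wipe it out.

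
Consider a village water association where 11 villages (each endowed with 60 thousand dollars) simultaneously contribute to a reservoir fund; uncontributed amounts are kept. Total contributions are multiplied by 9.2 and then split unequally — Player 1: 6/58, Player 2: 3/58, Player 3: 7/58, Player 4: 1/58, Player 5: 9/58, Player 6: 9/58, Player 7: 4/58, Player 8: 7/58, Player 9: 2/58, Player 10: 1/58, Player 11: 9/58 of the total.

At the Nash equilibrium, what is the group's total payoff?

Player j's private return per contributed unit is 9.2 × (j's share). Contributing is weakly dominant for j when that share is at least 1/9.2 = 0.1087, and contributing 0 is dominant otherwise.
Player 3, Player 5, Player 6, Player 8 and Player 11 are above the threshold, contributing 60 each; the remaining 6 contribute 0. Total contributed: 300.
The reservoir fund pays out 9.2 × 300 = 2760.00 in total (split across the unequal shares, but the aggregate is all that matters for the group sum).
The 6 free-riders keep 60 each, adding 360. Group total = 360 + 2760.00 = 3120.00.

3120.00 thousand dollars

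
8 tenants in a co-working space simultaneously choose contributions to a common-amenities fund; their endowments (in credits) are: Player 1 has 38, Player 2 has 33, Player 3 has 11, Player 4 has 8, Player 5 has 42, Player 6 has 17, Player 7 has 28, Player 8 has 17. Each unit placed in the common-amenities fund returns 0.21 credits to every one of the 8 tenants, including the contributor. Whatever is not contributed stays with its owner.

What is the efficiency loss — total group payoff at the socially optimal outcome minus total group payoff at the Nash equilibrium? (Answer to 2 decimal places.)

The private return per contributed unit is 0.21 < 1 for everyone, so the Nash equilibrium is zero contribution and the group total is Σ E_j = 38 + 33 + 11 + 8 + 42 + 17 + 28 + 17 = 194.
Each contributed unit returns 1.680 to the group, so the social optimum is full contribution by everyone: group total = 1.680 × 194 = 325.92.
Efficiency loss = (1.680 − 1) × 194 = 131.92.

131.92 credits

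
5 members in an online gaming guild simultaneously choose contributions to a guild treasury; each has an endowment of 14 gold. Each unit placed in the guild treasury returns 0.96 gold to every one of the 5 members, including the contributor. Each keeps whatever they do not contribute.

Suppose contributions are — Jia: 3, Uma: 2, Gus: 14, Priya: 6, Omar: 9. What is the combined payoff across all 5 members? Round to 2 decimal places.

199.20 gold

Total contributed: 3 + 2 + 14 + 6 + 9 = 34; total kept: 5 × 14 − 34 = 36.
The guild treasury pays out 0.96 × 5 × 34 = 163.20 in aggregate.
Group total = 36 + 163.20 = 199.20.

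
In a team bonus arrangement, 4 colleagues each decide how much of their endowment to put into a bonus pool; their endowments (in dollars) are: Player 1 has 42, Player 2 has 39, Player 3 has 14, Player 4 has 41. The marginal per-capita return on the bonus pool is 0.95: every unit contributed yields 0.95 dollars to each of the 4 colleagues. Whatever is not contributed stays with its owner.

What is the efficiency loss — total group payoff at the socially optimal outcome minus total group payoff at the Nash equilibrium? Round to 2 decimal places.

380.80 dollars

The private return per contributed unit is 0.95 < 1 for everyone, so the Nash equilibrium is zero contribution and the group total is Σ E_j = 42 + 39 + 14 + 41 = 136.
Each contributed unit returns 3.800 to the group, so the social optimum is full contribution by everyone: group total = 3.800 × 136 = 516.80.
Efficiency loss = (3.800 − 1) × 136 = 380.80.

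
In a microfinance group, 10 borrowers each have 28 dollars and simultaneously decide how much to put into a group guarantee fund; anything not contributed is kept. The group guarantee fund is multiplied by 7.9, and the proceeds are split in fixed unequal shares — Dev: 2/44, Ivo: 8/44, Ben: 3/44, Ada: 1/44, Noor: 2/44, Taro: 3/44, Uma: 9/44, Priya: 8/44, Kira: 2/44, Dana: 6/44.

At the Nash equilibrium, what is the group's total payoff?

For player j, contributing a unit is worthwhile iff 7.9 × (j's share) ≥ 1, i.e. iff j's share is at least 0.1266.
Ivo, Uma, Priya and Dana are above the threshold, contributing 28 each; the remaining 6 contribute 0. Total contributed: 112.
The group guarantee fund pays out 7.9 × 112 = 884.80 in total (split across the unequal shares, but the aggregate is all that matters for the group sum).
The 6 free-riders keep 28 each, adding 168. Group total = 168 + 884.80 = 1052.80.

1052.80 dollars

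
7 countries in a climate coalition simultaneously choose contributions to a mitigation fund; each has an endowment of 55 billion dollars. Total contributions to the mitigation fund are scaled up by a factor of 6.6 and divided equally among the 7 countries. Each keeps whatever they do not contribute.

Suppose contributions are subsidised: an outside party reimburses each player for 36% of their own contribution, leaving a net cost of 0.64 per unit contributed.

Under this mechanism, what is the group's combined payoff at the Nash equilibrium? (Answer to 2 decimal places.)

2679.60 billion dollars

With the mechanism, a contributed unit returns (6.6/7) / 0.64 = 1.4732 per unit of net cost to the contributor — now above 1 — so contributing fully is weakly dominant for every player.
At the Nash equilibrium everyone contributes 55. Group total payoff = 7 × (55 × 0.36 + 6.6 × 55) = 2679.60.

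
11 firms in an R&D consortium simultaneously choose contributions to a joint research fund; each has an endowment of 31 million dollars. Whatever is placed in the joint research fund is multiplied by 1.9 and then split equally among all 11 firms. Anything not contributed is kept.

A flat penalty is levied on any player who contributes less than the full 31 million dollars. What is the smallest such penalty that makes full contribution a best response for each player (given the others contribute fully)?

Given the others contribute fully, the best deviation is to contribute 0 (any partial contribution still incurs the fine and gives up units whose private return 0.1727 is below 1).
Deviating from 31 to 0 saves 31 million dollars but forfeits the deviator's share of the drop in the joint research fund: 1.9/11 × 31 = 5.35.
So the deviation gain is 31 − 5.35 = 25.65, and the fine must be at least 25.65 million dollars to wipe it out.

25.65 million dollars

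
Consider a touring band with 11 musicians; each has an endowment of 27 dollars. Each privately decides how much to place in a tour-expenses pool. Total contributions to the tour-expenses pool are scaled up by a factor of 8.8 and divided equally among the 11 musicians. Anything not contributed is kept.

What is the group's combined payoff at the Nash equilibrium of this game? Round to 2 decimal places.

Each contributed unit returns 8.8/11 = 0.8000 to its contributor — below 1 — so contributing 0 is dominant for every player. At the Nash equilibrium everyone keeps their 27, and the group total is 11 × 27 = 297.

297.00 dollars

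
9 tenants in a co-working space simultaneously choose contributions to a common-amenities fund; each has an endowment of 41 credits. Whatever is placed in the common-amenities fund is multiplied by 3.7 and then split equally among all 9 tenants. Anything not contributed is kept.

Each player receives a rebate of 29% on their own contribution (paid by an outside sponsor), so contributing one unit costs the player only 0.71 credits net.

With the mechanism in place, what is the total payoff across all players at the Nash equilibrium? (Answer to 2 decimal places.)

369.00 credits

With the mechanism, a contributed unit returns (3.7/9) / 0.71 = 0.5790 per unit of net cost — still below 1 — so contributing 0 remains dominant for every player.
Everyone keeps their endowment and the group total is 9 × 41 = 369.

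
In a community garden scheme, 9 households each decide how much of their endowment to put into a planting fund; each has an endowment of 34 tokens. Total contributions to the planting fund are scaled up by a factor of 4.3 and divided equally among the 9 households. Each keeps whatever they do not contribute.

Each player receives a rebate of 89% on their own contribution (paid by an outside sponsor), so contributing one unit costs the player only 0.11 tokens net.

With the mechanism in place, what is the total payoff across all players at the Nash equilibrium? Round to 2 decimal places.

1588.14 tokens

Under the mechanism each unit contributed yields (4.3/9) / 0.11 = 4.3434 back to its contributor per unit of net cost, which exceeds 1, making full contribution the dominant choice for everyone.
At the Nash equilibrium everyone contributes 34. Group total payoff = 9 × (34 × 0.89 + 4.3 × 34) = 1588.14.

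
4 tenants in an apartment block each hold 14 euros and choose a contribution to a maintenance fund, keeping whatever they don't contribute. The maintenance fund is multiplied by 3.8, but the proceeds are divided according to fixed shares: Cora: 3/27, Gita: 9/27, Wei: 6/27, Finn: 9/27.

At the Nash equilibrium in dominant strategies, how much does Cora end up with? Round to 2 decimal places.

25.82 euros

Player j's private return per contributed unit is 3.8 × (j's share). Contributing is weakly dominant for j when that share is at least 1/3.8 = 0.2632, and contributing 0 is dominant otherwise.
Gita and Finn are above the threshold, contributing 14 each; the remaining 2 contribute 0. Total contributed: 28.
Cora keeps 14 and receives 3.8 × 28 × 3/27 = 11.82 from the maintenance fund, for a payoff of 25.82.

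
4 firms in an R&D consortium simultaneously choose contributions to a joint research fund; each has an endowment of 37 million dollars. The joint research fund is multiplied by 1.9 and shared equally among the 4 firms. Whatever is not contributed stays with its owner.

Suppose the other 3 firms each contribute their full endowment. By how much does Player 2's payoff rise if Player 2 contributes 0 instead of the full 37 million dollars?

Switching from a contribution of 37 to 0 lets Player 2 keep an extra 37 million dollars, but lowers the joint research fund by 37, which costs Player 2 their own share of that drop: 1.9/4 × 37 = 17.57.
Net gain = 37 − 17.57 = 19.43. The private return per contributed unit (0.4750) is below 1, so free-riding is indeed the best response regardless of what the others do.

19.43 million dollars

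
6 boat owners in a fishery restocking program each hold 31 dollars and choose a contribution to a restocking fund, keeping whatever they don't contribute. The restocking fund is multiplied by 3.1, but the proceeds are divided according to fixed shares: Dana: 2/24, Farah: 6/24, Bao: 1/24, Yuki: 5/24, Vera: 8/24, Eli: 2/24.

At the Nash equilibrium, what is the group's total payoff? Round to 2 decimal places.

251.10 dollars

A player with share s gets back 3.1·s per unit contributed, so full contribution is dominant for anyone with s > 1/3.1 = 0.3226 and zero contribution is dominant for anyone below.
Vera alone (share 8/24) is above the threshold, contributing 31; the remaining 5 contribute 0. Total contributed: 31.
The restocking fund pays out 3.1 × 31 = 96.10 in total (split across the unequal shares, but the aggregate is all that matters for the group sum).
The 5 free-riders keep 31 each, adding 155. Group total = 155 + 96.10 = 251.10.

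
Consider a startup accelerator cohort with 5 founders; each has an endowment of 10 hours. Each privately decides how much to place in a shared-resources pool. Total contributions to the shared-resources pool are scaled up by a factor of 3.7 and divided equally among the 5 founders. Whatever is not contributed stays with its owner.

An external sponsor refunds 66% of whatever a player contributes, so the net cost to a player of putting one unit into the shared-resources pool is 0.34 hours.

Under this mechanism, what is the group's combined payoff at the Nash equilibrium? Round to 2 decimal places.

Under the mechanism each unit contributed yields (3.7/5) / 0.34 = 2.1765 back to its contributor per unit of net cost, which exceeds 1, making full contribution the dominant choice for everyone.
At the Nash equilibrium everyone contributes 10. Group total payoff = 5 × (10 × 0.66 + 3.7 × 10) = 218.00.

218.00 hours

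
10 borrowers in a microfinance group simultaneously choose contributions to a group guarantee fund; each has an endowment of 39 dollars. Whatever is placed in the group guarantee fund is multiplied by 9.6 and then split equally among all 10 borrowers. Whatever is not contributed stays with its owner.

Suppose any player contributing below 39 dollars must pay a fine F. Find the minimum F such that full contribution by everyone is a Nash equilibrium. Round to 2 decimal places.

Given the others contribute fully, the best deviation is to contribute 0 (any partial contribution still incurs the fine and gives up units whose private return 0.9600 is below 1).
Deviating from 39 to 0 saves 39 dollars but forfeits the deviator's share of the drop in the group guarantee fund: 9.6/10 × 39 = 37.44.
So the deviation gain is 39 − 37.44 = 1.56, and the fine must be at least 1.56 dollars to wipe it out.

1.56 dollars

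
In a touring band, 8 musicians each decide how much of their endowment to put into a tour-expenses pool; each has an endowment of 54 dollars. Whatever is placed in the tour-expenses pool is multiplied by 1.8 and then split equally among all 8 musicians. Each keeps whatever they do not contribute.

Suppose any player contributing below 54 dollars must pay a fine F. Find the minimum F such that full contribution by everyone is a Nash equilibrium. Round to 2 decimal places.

Given the others contribute fully, the best deviation is to contribute 0 (any partial contribution still incurs the fine and gives up units whose private return 0.2250 is below 1).
Deviating from 54 to 0 saves 54 dollars but forfeits the deviator's share of the drop in the tour-expenses pool: 1.8/8 × 54 = 12.15.
So the deviation gain is 54 − 12.15 = 41.85, and the fine must be at least 41.85 dollars to wipe it out.

41.85 dollars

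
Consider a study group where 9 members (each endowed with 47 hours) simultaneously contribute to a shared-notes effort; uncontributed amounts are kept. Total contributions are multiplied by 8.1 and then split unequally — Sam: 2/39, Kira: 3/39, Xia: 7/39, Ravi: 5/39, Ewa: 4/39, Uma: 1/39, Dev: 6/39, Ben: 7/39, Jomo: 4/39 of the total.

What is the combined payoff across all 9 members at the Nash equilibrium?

1757.80 hours

A player with share s gets back 8.1·s per unit contributed, so full contribution is dominant for anyone with s > 1/8.1 = 0.1235 and zero contribution is dominant for anyone below.
Xia, Ravi, Dev and Ben are above the threshold, contributing 47 each; the remaining 5 contribute 0. Total contributed: 188.
The shared-notes effort pays out 8.1 × 188 = 1522.80 in total (split across the unequal shares, but the aggregate is all that matters for the group sum).
The 5 free-riders keep 47 each, adding 235. Group total = 235 + 1522.80 = 1757.80.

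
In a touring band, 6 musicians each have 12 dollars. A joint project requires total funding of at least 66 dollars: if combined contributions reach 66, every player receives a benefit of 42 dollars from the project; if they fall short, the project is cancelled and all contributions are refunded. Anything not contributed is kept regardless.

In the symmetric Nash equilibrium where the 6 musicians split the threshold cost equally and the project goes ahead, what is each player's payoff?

43 dollars

Equal share of the threshold: 66/6 = 11.
At this profile no one gains by cutting their contribution: any cut drops the total below 66, the project is cancelled, contributions are refunded, and the deviator ends with 12, which is less than 12 − 11 + 42 = 43. Contributing more than 11 just wastes the excess. So contributing exactly 11 is a best response.
Each player's payoff: 12 − 11 + 42 = 43.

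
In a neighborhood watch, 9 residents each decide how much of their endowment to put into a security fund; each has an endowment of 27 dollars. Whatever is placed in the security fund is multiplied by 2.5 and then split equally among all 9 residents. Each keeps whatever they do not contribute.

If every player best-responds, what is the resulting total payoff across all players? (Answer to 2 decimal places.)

243.00 dollars

Each contributed unit returns 2.5/9 = 0.2778 to its contributor — below 1 — so contributing 0 is dominant for every player. At the Nash equilibrium everyone keeps their 27, and the group total is 9 × 27 = 243.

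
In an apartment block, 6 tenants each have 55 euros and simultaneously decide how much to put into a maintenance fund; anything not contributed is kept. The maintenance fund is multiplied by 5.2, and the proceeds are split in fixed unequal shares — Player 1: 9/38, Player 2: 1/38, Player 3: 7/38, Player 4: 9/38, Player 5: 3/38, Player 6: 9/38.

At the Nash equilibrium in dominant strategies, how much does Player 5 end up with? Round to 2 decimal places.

Player j's private return per contributed unit is 5.2 × (j's share). Contributing is weakly dominant for j when that share is at least 1/5.2 = 0.1923, and contributing 0 is dominant otherwise.
Player 1, Player 4 and Player 6 clear that bar, contributing 55 each; the remaining 3 contribute 0. Total contributed: 165.
Player 5 keeps 55 and receives 5.2 × 165 × 3/38 = 67.74 from the maintenance fund, for a payoff of 122.74.

122.74 euros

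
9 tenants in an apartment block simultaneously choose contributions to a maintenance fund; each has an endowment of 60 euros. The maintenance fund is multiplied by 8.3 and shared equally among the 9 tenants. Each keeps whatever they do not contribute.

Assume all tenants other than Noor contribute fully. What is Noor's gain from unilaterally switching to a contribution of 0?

4.67 euros

Switching from a contribution of 60 to 0 lets Noor keep an extra 60 euros, but lowers the maintenance fund by 60, which costs Noor their own share of that drop: 8.3/9 × 60 = 55.33.
Net gain = 60 − 55.33 = 4.67. The private return per contributed unit (0.9222) is below 1, so free-riding is indeed the best response regardless of what the others do.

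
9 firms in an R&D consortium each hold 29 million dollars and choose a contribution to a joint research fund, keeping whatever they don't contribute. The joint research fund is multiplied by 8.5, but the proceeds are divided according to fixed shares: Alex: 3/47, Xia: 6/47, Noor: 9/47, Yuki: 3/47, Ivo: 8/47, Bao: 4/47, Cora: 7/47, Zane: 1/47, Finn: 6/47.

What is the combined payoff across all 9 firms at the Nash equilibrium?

1348.50 million dollars

Each unit j contributes comes back to j as 8.5 × (j's share), so j prefers to contribute only if that share exceeds 1/8.5 = 0.1176; otherwise keeping the unit dominates.
Xia, Noor, Ivo, Cora and Finn clear that bar, contributing 29 each; the remaining 4 contribute 0. Total contributed: 145.
The joint research fund pays out 8.5 × 145 = 1232.50 in total (split across the unequal shares, but the aggregate is all that matters for the group sum).
The 4 free-riders keep 29 each, adding 116. Group total = 116 + 1232.50 = 1348.50.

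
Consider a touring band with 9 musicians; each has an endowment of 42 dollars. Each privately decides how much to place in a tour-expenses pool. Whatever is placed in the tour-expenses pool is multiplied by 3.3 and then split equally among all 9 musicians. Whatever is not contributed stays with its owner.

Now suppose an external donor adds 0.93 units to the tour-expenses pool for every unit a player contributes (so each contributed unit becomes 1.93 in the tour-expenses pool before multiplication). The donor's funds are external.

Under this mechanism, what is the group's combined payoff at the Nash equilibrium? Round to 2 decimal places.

378.00 dollars

With the mechanism, a contributed unit returns 3.3 × 1.93 / 9 = 0.7077 per unit of net cost — still below 1 — so contributing 0 remains dominant for every player.
Everyone keeps their endowment and the group total is 9 × 42 = 378.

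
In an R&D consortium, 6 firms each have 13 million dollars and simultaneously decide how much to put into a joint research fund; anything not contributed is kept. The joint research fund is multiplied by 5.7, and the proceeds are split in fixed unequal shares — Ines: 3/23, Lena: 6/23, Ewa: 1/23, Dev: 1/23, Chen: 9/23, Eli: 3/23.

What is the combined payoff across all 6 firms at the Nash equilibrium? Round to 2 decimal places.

A player with share s gets back 5.7·s per unit contributed, so full contribution is dominant for anyone with s > 1/5.7 = 0.1754 and zero contribution is dominant for anyone below.
Lena and Chen are above the threshold, contributing 13 each; the remaining 4 contribute 0. Total contributed: 26.
The joint research fund pays out 5.7 × 26 = 148.20 in total (split across the unequal shares, but the aggregate is all that matters for the group sum).
The 4 free-riders keep 13 each, adding 52. Group total = 52 + 148.20 = 200.20.

200.20 million dollars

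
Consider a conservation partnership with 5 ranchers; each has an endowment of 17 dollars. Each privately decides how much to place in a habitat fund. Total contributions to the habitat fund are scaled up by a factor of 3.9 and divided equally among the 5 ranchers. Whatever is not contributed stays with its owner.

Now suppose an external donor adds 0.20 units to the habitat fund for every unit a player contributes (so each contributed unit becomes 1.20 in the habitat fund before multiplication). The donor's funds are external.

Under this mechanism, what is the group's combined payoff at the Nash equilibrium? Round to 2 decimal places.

Even with the mechanism, each unit contributed returns only 3.9 × 1.20 / 5 = 0.9360 per unit of net cost, so contributing nothing is still dominant.
At the Nash equilibrium no one contributes; group total payoff = 5 × 17 = 85.

85.00 dollars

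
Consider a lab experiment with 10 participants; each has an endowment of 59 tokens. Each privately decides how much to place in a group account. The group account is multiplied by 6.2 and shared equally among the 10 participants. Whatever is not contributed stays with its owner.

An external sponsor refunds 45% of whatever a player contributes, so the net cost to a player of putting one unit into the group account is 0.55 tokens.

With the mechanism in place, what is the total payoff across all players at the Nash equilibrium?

3923.50 tokens

With the mechanism, a contributed unit returns (6.2/10) / 0.55 = 1.1273 per unit of net cost to the contributor — now above 1 — so contributing fully is weakly dominant for every player.
At the Nash equilibrium everyone contributes 59. Group total payoff = 10 × (59 × 0.45 + 6.2 × 59) = 3923.50.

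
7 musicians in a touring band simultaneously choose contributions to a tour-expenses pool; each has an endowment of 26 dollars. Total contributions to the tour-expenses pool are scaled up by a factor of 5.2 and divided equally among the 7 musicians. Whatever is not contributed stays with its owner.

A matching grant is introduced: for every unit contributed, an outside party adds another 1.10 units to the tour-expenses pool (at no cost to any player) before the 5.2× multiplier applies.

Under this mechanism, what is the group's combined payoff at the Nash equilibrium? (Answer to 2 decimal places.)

1987.44 dollars

The effective private return per unit is now 5.2 × 2.10 / 7 = 1.5600 > 1, so every player's dominant strategy flips to full contribution.
At the Nash equilibrium everyone contributes 26. Group total payoff = 5.2 × 2.10 × 182 = 1987.44.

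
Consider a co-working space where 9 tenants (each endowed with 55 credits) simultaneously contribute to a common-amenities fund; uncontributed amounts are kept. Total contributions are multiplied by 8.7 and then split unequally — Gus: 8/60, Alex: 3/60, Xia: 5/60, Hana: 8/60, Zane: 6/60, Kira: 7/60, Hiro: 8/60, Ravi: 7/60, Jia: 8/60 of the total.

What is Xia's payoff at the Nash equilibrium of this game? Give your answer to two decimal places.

Player j's private return per contributed unit is 8.7 × (j's share). Contributing is weakly dominant for j when that share is at least 1/8.7 = 0.1149, and contributing 0 is dominant otherwise.
Gus, Hana, Kira, Hiro, Ravi and Jia are above the threshold, contributing 55 each; the remaining 3 contribute 0. Total contributed: 330.
Xia keeps 55 and receives 8.7 × 330 × 5/60 = 239.25 from the common-amenities fund, for a payoff of 294.25.

294.25 credits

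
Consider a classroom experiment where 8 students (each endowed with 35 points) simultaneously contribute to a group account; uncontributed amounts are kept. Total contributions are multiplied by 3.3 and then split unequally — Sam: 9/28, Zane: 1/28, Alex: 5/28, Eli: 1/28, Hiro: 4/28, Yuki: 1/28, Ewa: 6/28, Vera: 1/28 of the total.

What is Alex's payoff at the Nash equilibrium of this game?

Each unit j contributes comes back to j as 3.3 × (j's share), so j prefers to contribute only if that share exceeds 1/3.3 = 0.3030; otherwise keeping the unit dominates.
The only share above 0.3030 is Sam's 9/28, contributing 35; the remaining 7 contribute 0. Total contributed: 35.
Alex keeps 35 and receives 3.3 × 35 × 5/28 = 20.63 from the group account, for a payoff of 55.63.

55.63 points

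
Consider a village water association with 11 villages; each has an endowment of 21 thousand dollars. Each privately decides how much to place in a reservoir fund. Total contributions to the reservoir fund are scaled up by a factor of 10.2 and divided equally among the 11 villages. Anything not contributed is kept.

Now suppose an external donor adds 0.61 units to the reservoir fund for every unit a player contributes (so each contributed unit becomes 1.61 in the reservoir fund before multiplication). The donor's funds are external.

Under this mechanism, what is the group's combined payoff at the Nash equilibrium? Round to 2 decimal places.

Under the mechanism each unit contributed yields 10.2 × 1.61 / 11 = 1.4929 back to its contributor per unit of net cost, which exceeds 1, making full contribution the dominant choice for everyone.
So the Nash equilibrium is full contribution by all 11; the group earns 10.2 × 1.61 × 231 = 3793.48.

3793.48 thousand dollars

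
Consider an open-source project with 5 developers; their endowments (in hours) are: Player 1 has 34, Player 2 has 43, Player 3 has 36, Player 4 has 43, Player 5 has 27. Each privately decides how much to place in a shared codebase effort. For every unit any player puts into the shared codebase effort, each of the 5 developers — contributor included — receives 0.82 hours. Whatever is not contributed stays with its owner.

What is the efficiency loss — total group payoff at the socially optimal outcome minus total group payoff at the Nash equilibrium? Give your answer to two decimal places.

567.30 hours

The private return per contributed unit is 0.82 < 1 for everyone, so the Nash equilibrium is zero contribution and the group total is Σ E_j = 34 + 43 + 36 + 43 + 27 = 183.
Each contributed unit returns 4.100 to the group, so the social optimum is full contribution by everyone: group total = 4.100 × 183 = 750.30.
Efficiency loss = (4.100 − 1) × 183 = 567.30.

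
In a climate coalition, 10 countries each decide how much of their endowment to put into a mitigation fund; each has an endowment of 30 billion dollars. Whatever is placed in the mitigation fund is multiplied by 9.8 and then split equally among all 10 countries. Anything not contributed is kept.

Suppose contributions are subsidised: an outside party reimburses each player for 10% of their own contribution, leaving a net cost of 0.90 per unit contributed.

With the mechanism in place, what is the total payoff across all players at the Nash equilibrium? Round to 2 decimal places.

2970.00 billion dollars

The effective private return per unit is now (9.8/10) / 0.90 = 1.0889 > 1, so every player's dominant strategy flips to full contribution.
So the Nash equilibrium is full contribution by all 10; the group earns 10 × (30 × 0.10 + 9.8 × 30) = 2970.00.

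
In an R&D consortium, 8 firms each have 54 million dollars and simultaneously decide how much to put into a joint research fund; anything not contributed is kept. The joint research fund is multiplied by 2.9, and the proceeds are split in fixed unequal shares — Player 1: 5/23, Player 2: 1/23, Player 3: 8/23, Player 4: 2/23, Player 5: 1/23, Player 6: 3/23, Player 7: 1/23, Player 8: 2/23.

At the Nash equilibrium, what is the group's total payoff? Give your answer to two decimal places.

For player j, contributing a unit is worthwhile iff 2.9 × (j's share) ≥ 1, i.e. iff j's share is at least 0.3448.
The only share above 0.3448 is Player 3's 8/23, contributing 54; the remaining 7 contribute 0. Total contributed: 54.
The joint research fund pays out 2.9 × 54 = 156.60 in total (split across the unequal shares, but the aggregate is all that matters for the group sum).
The 7 free-riders keep 54 each, adding 378. Group total = 378 + 156.60 = 534.60.

534.60 million dollars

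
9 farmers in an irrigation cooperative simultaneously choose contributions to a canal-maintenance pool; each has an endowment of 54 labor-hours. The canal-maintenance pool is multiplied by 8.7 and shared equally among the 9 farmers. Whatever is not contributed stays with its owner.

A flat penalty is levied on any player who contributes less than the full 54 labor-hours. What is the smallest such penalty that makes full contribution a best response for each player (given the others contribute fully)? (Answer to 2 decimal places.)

Given the others contribute fully, the best deviation is to contribute 0 (any partial contribution still incurs the fine and gives up units whose private return 0.9667 is below 1).
Deviating from 54 to 0 saves 54 labor-hours but forfeits the deviator's share of the drop in the canal-maintenance pool: 8.7/9 × 54 = 52.20.
So the deviation gain is 54 − 52.20 = 1.80, and the fine must be at least 1.80 labor-hours to wipe it out.

1.80 labor-hours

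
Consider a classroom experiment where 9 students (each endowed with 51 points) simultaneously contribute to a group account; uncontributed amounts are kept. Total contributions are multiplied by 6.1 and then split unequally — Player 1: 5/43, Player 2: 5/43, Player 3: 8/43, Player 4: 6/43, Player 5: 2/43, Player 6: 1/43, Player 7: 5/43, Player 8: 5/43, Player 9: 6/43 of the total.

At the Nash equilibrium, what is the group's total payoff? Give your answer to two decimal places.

719.10 points

For player j, contributing a unit is worthwhile iff 6.1 × (j's share) ≥ 1, i.e. iff j's share is at least 0.1639.
The only share above 0.1639 is Player 3's 8/43, contributing 51; the remaining 8 contribute 0. Total contributed: 51.
The group account pays out 6.1 × 51 = 311.10 in total (split across the unequal shares, but the aggregate is all that matters for the group sum).
The 8 free-riders keep 51 each, adding 408. Group total = 408 + 311.10 = 719.10.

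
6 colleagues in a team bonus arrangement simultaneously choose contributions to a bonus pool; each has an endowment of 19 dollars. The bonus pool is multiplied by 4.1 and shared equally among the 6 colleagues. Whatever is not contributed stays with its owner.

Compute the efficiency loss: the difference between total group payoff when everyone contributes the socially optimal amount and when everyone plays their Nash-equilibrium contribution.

353.40 dollars

Each contributed unit returns 4.1/6 = 0.6833 to its contributor — below 1 — so contributing 0 is dominant for every player. At the Nash equilibrium everyone keeps their 19, and the group total is 6 × 19 = 114.
Each contributed unit returns 4.100 to the group as a whole (0.6833 to each of 6 players), which exceeds 1, so the social optimum is full contribution: group total = 4.100 × 114 = 467.40.
Efficiency loss = 467.40 − 114 = 353.40.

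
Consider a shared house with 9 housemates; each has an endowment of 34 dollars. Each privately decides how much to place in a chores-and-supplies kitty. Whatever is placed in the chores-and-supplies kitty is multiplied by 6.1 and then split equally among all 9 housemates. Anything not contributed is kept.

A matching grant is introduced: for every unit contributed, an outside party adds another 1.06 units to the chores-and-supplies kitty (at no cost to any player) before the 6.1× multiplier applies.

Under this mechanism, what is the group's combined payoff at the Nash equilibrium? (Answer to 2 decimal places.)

3845.20 dollars

Under the mechanism each unit contributed yields 6.1 × 2.06 / 9 = 1.3962 back to its contributor per unit of net cost, which exceeds 1, making full contribution the dominant choice for everyone.
At the Nash equilibrium everyone contributes 34. Group total payoff = 6.1 × 2.06 × 306 = 3845.20.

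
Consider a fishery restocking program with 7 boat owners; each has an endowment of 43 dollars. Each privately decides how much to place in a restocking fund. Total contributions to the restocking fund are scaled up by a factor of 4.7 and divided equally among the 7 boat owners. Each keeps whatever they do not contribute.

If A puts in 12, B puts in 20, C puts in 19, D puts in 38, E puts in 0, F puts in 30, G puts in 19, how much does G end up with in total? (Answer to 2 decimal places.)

116.66 dollars

Total contributed: 12 + 20 + 19 + 38 + 0 + 30 + 19 = 138.
Each receives 4.7 × 138 / 7 = 92.66 from the restocking fund.
G keeps 43 − 19 = 24, so G's payoff is 24 + 92.66 = 116.66.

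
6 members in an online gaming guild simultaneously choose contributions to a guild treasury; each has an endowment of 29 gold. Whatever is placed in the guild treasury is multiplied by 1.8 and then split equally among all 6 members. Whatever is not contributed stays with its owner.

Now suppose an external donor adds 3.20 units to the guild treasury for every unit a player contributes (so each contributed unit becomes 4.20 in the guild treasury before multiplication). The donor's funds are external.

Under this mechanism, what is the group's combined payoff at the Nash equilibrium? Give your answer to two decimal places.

1315.44 gold

Under the mechanism each unit contributed yields 1.8 × 4.20 / 6 = 1.2600 back to its contributor per unit of net cost, which exceeds 1, making full contribution the dominant choice for everyone.
So the Nash equilibrium is full contribution by all 6; the group earns 1.8 × 4.20 × 174 = 1315.44.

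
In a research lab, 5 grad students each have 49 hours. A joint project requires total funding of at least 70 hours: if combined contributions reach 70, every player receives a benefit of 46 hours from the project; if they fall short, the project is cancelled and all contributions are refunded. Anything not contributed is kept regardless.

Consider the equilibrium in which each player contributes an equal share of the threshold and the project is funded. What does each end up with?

Equal share of the threshold: 70/5 = 14.
At this profile no one gains by cutting their contribution: any cut drops the total below 70, the project is cancelled, contributions are refunded, and the deviator ends with 49, which is less than 49 − 14 + 46 = 81. Contributing more than 14 just wastes the excess. So contributing exactly 14 is a best response.
Each player's payoff: 49 − 14 + 46 = 81.

81 hours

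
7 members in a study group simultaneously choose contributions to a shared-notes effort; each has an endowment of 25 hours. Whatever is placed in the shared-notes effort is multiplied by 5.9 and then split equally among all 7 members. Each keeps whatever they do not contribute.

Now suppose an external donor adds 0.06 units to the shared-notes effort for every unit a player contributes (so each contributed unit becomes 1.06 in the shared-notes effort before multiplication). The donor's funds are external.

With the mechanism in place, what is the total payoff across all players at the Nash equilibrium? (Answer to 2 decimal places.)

175.00 hours

With the mechanism, a contributed unit returns 5.9 × 1.06 / 7 = 0.8934 per unit of net cost — still below 1 — so contributing 0 remains dominant for every player.
Everyone keeps their endowment and the group total is 7 × 25 = 175.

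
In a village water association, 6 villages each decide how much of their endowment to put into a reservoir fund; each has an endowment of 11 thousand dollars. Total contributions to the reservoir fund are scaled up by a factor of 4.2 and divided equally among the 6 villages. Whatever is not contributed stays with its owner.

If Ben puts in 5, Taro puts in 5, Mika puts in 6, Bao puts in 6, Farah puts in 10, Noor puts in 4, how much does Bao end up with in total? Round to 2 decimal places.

Total contributed: 5 + 5 + 6 + 6 + 10 + 4 = 36.
Each receives 4.2 × 36 / 6 = 25.20 from the reservoir fund.
Bao keeps 11 − 6 = 5, so Bao's payoff is 5 + 25.20 = 30.20.

30.20 thousand dollars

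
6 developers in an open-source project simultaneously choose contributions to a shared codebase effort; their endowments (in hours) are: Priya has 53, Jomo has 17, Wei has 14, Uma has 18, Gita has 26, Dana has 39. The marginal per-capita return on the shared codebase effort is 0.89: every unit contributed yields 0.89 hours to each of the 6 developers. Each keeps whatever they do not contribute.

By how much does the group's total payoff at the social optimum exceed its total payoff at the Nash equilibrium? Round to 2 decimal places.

724.78 hours

The private return per contributed unit is 0.89 < 1 for everyone, so the Nash equilibrium is zero contribution and the group total is Σ E_j = 53 + 17 + 14 + 18 + 26 + 39 = 167.
Each contributed unit returns 5.340 to the group, so the social optimum is full contribution by everyone: group total = 5.340 × 167 = 891.78.
Efficiency loss = (5.340 − 1) × 167 = 724.78.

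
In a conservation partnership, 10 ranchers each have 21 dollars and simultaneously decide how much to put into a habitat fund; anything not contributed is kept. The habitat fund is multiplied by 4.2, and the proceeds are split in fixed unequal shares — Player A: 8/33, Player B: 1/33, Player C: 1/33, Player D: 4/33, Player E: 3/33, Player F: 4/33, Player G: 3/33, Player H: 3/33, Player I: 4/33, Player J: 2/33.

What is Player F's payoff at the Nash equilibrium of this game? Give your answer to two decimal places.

31.69 dollars

Player j's private return per contributed unit is 4.2 × (j's share). Contributing is weakly dominant for j when that share is at least 1/4.2 = 0.2381, and contributing 0 is dominant otherwise.
Player A alone (share 8/33) is above the threshold, contributing 21; the remaining 9 contribute 0. Total contributed: 21.
Player F keeps 21 and receives 4.2 × 21 × 4/33 = 10.69 from the habitat fund, for a payoff of 31.69.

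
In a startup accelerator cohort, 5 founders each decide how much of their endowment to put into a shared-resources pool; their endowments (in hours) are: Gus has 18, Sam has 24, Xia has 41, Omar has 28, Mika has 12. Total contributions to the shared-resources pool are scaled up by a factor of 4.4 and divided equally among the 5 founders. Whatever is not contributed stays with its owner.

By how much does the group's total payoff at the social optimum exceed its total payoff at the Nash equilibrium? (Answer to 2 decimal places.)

418.20 hours

The private return per contributed unit is 4.4/5 = 0.8800 < 1 for every player regardless of endowment, so the Nash equilibrium is zero contribution and the group total is Σ E_j = 18 + 24 + 41 + 28 + 12 = 123.
Each contributed unit returns 4.400 to the group, so the social optimum is full contribution by everyone: group total = 4.400 × 123 = 541.20.
Efficiency loss = (4.400 − 1) × 123 = 418.20.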